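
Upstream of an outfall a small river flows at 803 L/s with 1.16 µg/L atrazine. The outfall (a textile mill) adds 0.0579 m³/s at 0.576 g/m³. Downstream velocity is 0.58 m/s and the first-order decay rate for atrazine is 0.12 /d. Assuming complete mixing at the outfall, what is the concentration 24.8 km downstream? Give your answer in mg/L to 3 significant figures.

0.0375 mg/L

803 L/s = 0.803 m³/s.
1.16 µg/L = 0.00116 mg/L.
After complete mixing, C₀ = (0.0579·0.576 + 0.803·0.00116) / 0.8609 = 0.03982 mg/L.
Travel time t = 2.48e+04 m / 0.58 m/s = 4.276e+04 s = 0.4949 d.
C = 0.03982·exp(−0.12·0.4949) = 0.03982·0.9423 = 0.03752 mg/L.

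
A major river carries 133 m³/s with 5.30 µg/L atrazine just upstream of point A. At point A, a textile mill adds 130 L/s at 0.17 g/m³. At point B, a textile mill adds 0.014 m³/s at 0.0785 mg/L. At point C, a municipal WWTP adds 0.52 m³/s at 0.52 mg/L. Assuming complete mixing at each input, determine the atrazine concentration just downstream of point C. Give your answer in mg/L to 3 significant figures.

5.30 µg/L = 0.0053 mg/L.
130 L/s = 0.13 m³/s.
After input A: C = (133·0.0053 + 0.13·0.17) / 133.1 = 0.005461 mg/L.
After input B: C = (133.1·0.005461 + 0.014·0.0785) / 133.1 = 0.005469 mg/L.
After input C: C = (133.1·0.005469 + 0.52·0.52) / 133.7 = 0.00747 mg/L.

0.00747 mg/L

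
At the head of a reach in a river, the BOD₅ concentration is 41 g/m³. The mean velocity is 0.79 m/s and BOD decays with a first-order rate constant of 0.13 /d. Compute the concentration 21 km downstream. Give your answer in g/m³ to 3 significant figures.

Travel time t = 21 km / 0.79 m/s = 2.1e+04/0.79 = 2.658e+04 s = 0.3077 d.
First-order decay: C = 41·exp(−0.13·0.3077) = 41·0.9608 = 39.39 g/m³.

39.4 g/m³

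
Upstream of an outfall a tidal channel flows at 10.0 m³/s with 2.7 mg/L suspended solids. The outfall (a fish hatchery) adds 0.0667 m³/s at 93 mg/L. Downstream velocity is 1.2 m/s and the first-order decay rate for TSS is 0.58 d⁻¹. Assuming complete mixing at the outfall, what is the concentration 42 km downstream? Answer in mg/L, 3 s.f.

2.61 mg/L

After complete mixing, C₀ = (0.0667·93 + 10·2.7) / 10.07 = 3.298 mg/L.
Travel time t = 4.2e+04 m / 1.2 m/s = 3.5e+04 s = 0.4051 d.
C = 3.298·exp(−0.58·0.4051) = 3.298·0.7906 = 2.608 mg/L.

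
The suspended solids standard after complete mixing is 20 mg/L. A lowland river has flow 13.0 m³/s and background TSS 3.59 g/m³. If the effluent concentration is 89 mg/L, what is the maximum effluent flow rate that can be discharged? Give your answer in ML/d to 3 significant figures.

267 ML/d

Mass balance at complete mixing: C_std·(Q_w + Q_r) = Q_w·C_e + Q_r·C_b.
Rearranging, Q_w = Q_r·(C_std − C_b)/(C_e − C_std) = 13.0·(20 − 3.59) / (89 − 20) = 3.092 m³/s.
= 267.1 ML/d.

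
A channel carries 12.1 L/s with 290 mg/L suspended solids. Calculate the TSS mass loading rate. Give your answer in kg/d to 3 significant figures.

12.1 L/s = 0.0121 m³/s.
Mass flux = Q·C = 0.0121 m³/s × 290 g/m³ = 3.509 g/s.
= 3.509 g/s × 86.4 = 303.2 kg/d.

303 kg/d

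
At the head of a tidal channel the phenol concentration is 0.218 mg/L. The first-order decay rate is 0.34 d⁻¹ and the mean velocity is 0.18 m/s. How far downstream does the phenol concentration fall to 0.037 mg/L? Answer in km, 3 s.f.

From C = C₀·e^(−kt), t = ln(C₀/C)/k = ln(0.218/0.037)/0.34 = 1.774/0.34 = 5.216 d.
Distance = v·t = 0.18 m/s × 4.507e+05 s = 8.113e+04 m = 81.13 km.

81.1 km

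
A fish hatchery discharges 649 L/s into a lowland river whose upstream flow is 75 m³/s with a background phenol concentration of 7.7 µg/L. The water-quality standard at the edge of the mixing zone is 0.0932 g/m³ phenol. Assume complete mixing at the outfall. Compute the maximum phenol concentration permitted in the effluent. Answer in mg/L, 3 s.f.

649 L/s = 0.649 m³/s.
7.7 µg/L = 0.0077 mg/L.
Mass balance: 0.0932·75.65 = 0.649·Cₑ + 75·0.0077.
Cₑ = (7.05 − 0.5775) / 0.649 = 9.974 mg/L.

9.97 mg/L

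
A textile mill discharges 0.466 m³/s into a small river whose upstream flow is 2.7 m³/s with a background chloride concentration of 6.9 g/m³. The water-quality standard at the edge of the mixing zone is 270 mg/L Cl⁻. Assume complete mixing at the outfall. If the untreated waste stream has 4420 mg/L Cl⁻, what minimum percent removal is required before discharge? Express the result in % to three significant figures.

59.4 %

Mass balance: 270·3.166 = 0.466·Cₑ + 2.7·6.9.
Cₑ = (854.8 − 18.63) / 0.466 = 1794 mg/L.
Required removal = 1 − 1794/4420 = 59.4 %.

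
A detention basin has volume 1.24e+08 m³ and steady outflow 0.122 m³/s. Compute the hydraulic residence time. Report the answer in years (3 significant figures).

32.2 yr

Q = 0.122 m³/s × 3.156e+07 s/yr = 3.85e+06 m³/yr.
Hydraulic residence time τ = V/Q = 1.24e+08/3.85e+06 = 32.21 yr.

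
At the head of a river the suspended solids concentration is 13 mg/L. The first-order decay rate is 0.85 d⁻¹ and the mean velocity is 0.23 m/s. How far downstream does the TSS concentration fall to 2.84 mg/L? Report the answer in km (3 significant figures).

35.6 km

From C = C₀·e^(−kt), t = ln(C₀/C)/k = ln(13/2.84)/0.85 = 1.521/0.85 = 1.79 d.
Distance = v·t = 0.23 m/s × 1.546e+05 s = 3.556e+04 m = 35.56 km.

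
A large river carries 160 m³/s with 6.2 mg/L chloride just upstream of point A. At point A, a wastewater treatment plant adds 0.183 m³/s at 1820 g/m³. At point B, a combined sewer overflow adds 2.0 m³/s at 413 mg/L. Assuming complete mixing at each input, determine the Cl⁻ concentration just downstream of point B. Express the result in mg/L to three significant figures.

After input A: C = (160·6.2 + 0.183·1820) / 160.2 = 8.272 mg/L.
After input B: C = (160.2·8.272 + 2·413) / 162.2 = 13.26 mg/L.

13.3 mg/L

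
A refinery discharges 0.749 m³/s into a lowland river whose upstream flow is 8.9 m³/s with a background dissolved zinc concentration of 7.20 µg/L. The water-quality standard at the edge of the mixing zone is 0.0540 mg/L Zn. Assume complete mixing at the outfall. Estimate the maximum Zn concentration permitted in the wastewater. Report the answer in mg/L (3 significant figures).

0.610 mg/L

7.20 µg/L = 0.0072 mg/L.
Mass balance: 0.054·9.649 = 0.749·Cₑ + 8.9·0.0072.
Cₑ = (0.521 − 0.06408) / 0.749 = 0.6101 mg/L.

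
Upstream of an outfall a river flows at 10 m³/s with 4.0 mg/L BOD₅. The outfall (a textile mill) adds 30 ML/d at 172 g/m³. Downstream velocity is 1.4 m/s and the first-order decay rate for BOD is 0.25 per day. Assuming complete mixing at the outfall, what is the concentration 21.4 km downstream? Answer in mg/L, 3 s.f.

9.22 mg/L

30 ML/d = 0.3472 m³/s.
After complete mixing, C₀ = (0.3472·172 + 10·4) / 10.35 = 9.638 mg/L.
Travel time t = 2.14e+04 m / 1.4 m/s = 1.529e+04 s = 0.1769 d.
C = 9.638·exp(−0.25·0.1769) = 9.638·0.9567 = 9.221 mg/L.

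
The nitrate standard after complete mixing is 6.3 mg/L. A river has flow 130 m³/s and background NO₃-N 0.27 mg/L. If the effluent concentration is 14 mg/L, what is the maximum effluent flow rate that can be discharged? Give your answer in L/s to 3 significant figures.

102000 L/s

Mass balance at complete mixing: C_std·(Q_w + Q_r) = Q_w·C_e + Q_r·C_b.
Rearranging, Q_w = Q_r·(C_std − C_b)/(C_e − C_std) = 130·(6.3 − 0.27) / (14 − 6.3) = 101.8 m³/s.
= 1.018e+05 L/s.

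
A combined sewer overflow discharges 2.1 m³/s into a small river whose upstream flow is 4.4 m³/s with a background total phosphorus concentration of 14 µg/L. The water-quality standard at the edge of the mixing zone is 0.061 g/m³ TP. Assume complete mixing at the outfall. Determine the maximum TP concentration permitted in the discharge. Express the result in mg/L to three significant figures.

14 µg/L = 0.014 mg/L.
Mass balance: 0.061·6.5 = 2.1·Cₑ + 4.4·0.014.
Cₑ = (0.3965 − 0.0616) / 2.1 = 0.1595 mg/L.

0.159 mg/L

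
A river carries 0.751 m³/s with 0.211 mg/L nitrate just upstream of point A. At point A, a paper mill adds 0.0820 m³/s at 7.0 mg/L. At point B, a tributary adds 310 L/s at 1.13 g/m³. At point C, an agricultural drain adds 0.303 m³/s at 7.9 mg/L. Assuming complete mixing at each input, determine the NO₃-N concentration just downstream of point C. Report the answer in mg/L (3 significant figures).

2.40 mg/L

After input A: C = (0.751·0.211 + 0.082·7) / 0.833 = 0.8793 mg/L.
310 L/s = 0.31 m³/s.
After input B: C = (0.833·0.8793 + 0.31·1.13) / 1.143 = 0.9473 mg/L.
After input C: C = (1.143·0.9473 + 0.303·7.9) / 1.446 = 2.404 mg/L.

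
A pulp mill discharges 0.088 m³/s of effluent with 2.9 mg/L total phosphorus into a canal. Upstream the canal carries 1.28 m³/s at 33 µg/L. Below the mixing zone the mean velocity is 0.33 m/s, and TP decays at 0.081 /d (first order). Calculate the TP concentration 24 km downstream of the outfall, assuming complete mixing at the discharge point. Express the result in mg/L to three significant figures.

0.203 mg/L

33 µg/L = 0.033 mg/L.
After complete mixing, C₀ = (0.088·2.9 + 1.28·0.033) / 1.368 = 0.2174 mg/L.
Travel time t = 2.4e+04 m / 0.33 m/s = 7.273e+04 s = 0.8418 d.
C = 0.2174·exp(−0.081·0.8418) = 0.2174·0.9341 = 0.2031 mg/L.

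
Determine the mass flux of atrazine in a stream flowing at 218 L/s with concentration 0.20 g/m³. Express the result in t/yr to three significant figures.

218 L/s = 0.218 m³/s.
Mass flux = Q·C = 0.218 m³/s × 0.2 g/m³ = 0.0436 g/s.
= 0.0436 g/s × 31.56 = 1.376 t/yr.

1.38 t/yr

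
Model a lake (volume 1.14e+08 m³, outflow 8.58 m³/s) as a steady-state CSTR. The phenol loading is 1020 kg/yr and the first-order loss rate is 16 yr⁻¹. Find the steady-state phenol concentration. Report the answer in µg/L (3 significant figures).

0.487 µg/L

Outflow Q = 8.58 m³/s × 3.156e+07 s/yr = 2.708e+08 m³/yr.
Steady-state CSTR mass balance: W = Q·C + k·V·C, so C = W/(Q + kV).
Q + kV = 2.708e+08 + 16·1.14e+08 = 2.095e+09 m³/yr.
C = 1020/2.095e+09 = 4.869e-07 kg/m³ = 0.0004869 mg/L = 0.4869 µg/L.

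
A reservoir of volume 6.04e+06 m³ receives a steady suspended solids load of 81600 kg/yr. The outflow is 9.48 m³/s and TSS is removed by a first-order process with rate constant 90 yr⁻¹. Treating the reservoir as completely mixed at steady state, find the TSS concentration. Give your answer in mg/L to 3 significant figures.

Outflow Q = 9.48 m³/s × 3.156e+07 s/yr = 2.992e+08 m³/yr.
Steady-state CSTR mass balance: W = Q·C + k·V·C, so C = W/(Q + kV).
Q + kV = 2.992e+08 + 90·6.04e+06 = 8.428e+08 m³/yr.
C = 81600/8.428e+08 = 9.682e-05 kg/m³ = 0.09682 mg/L.

0.0968 mg/L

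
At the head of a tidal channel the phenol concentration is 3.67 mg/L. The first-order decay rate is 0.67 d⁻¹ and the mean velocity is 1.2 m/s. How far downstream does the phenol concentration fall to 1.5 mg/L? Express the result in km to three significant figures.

From C = C₀·e^(−kt), t = ln(C₀/C)/k = ln(3.67/1.5)/0.67 = 0.8947/0.67 = 1.335 d.
Distance = v·t = 1.2 m/s × 1.154e+05 s = 1.385e+05 m = 138.5 km.

138 km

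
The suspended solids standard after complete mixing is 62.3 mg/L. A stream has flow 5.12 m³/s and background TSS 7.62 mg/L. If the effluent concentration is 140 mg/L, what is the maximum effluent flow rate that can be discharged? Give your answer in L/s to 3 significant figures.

Mass balance at complete mixing: C_std·(Q_w + Q_r) = Q_w·C_e + Q_r·C_b.
Rearranging, Q_w = Q_r·(C_std − C_b)/(C_e − C_std) = 5.12·(62.3 − 7.62) / (140 − 62.3) = 3.603 m³/s.
= 3603 L/s.

3600 L/s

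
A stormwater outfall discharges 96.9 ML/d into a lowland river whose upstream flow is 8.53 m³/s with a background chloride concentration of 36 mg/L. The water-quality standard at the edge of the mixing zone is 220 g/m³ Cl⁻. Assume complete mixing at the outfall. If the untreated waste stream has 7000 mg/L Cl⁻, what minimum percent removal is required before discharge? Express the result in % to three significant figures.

76.9 %

96.9 ML/d = 1.122 m³/s.
Mass balance: 220·9.652 = 1.122·Cₑ + 8.53·36.
Cₑ = (2123 − 307.1) / 1.122 = 1619 mg/L.
Required removal = 1 − 1619/7000 = 76.87 %.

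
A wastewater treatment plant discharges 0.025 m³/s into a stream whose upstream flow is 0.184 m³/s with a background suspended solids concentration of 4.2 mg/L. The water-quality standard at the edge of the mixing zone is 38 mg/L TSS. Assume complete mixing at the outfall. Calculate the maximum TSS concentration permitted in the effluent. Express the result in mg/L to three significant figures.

Mass balance: 38·0.209 = 0.025·Cₑ + 0.184·4.2.
Cₑ = (7.942 − 0.7728) / 0.025 = 286.8 mg/L.

287 mg/L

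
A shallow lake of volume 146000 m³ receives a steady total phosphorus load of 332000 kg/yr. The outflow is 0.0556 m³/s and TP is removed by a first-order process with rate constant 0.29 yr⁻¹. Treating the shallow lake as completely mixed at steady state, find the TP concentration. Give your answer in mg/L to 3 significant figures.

Outflow Q = 0.0556 m³/s × 3.156e+07 s/yr = 1.755e+06 m³/yr.
Steady-state CSTR mass balance: W = Q·C + k·V·C, so C = W/(Q + kV).
Q + kV = 1.755e+06 + 0.29·146000 = 1.797e+06 m³/yr.
C = 332000/1.797e+06 = 0.1848 kg/m³ = 184.8 mg/L.

185 mg/L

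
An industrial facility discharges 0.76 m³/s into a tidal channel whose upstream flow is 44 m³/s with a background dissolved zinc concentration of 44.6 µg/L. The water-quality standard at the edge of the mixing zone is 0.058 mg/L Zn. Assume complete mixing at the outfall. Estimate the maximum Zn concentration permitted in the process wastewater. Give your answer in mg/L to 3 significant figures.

0.834 mg/L

44.6 µg/L = 0.0446 mg/L.
Mass balance: 0.058·44.76 = 0.76·Cₑ + 44·0.0446.
Cₑ = (2.596 − 1.962) / 0.76 = 0.8338 mg/L.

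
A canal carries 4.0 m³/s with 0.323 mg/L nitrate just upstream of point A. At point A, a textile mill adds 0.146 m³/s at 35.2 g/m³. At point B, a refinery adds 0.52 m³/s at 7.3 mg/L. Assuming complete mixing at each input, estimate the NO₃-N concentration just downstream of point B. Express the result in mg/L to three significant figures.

2.19 mg/L

After input A: C = (4·0.323 + 0.146·35.2) / 4.146 = 1.551 mg/L.
After input B: C = (4.146·1.551 + 0.52·7.3) / 4.666 = 2.192 mg/L.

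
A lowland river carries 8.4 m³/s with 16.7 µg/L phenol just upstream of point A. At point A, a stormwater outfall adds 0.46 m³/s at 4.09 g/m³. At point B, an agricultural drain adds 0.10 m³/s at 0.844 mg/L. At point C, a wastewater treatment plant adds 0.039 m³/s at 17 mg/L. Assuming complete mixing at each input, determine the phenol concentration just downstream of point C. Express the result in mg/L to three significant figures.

16.7 µg/L = 0.0167 mg/L.
After input A: C = (8.4·0.0167 + 0.46·4.09) / 8.86 = 0.2282 mg/L.
After input B: C = (8.86·0.2282 + 0.1·0.844) / 8.96 = 0.2351 mg/L.
After input C: C = (8.96·0.2351 + 0.039·17) / 8.999 = 0.3077 mg/L.

0.308 mg/L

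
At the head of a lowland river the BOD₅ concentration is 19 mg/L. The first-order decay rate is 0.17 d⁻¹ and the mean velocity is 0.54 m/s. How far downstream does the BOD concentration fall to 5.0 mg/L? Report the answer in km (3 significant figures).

366 km

From C = C₀·e^(−kt), t = ln(C₀/C)/k = ln(19/5.0)/0.17 = 1.335/0.17 = 7.853 d.
Distance = v·t = 0.54 m/s × 6.785e+05 s = 3.664e+05 m = 366.4 km.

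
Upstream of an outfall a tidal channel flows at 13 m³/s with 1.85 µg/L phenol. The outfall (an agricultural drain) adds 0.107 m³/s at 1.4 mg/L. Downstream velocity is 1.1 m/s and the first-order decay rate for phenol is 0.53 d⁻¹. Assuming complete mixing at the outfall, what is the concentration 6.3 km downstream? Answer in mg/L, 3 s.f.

1.85 µg/L = 0.00185 mg/L.
After complete mixing, C₀ = (0.107·1.4 + 13·0.00185) / 13.11 = 0.01326 mg/L.
Travel time t = 6300 m / 1.1 m/s = 5727 s = 0.06629 d.
C = 0.01326·exp(−0.53·0.06629) = 0.01326·0.9655 = 0.01281 mg/L.

0.0128 mg/L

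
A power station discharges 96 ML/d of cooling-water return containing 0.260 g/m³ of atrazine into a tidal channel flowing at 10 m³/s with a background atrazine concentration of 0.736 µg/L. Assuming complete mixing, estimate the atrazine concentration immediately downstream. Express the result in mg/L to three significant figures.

96 ML/d = 1.111 m³/s.
0.736 µg/L = 0.000736 mg/L.
Flow-weighted mixing gives C = (1.111·0.26 + 10·0.000736) / (1.111 + 10) = 0.2962/11.11 = 0.02666 mg/L.

0.0267 mg/L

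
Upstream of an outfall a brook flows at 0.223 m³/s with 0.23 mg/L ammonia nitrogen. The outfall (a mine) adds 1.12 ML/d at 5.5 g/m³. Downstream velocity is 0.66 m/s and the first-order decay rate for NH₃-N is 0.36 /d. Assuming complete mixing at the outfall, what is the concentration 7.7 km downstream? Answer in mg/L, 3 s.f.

0.495 mg/L

1.12 ML/d = 0.01296 m³/s.
After complete mixing, C₀ = (0.01296·5.5 + 0.223·0.23) / 0.236 = 0.5195 mg/L.
Travel time t = 7700 m / 0.66 m/s = 1.167e+04 s = 0.135 d.
C = 0.5195·exp(−0.36·0.135) = 0.5195·0.9526 = 0.4949 mg/L.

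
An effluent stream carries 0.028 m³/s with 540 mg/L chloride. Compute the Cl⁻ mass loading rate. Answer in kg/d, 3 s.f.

1310 kg/d

Mass flux = Q·C = 0.028 m³/s × 540 g/m³ = 15.12 g/s.
= 15.12 g/s × 86.4 = 1306 kg/d.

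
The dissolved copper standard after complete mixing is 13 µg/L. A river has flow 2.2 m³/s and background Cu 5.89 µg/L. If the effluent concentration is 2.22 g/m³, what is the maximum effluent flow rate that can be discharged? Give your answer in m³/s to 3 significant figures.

5.89 µg/L = 0.00589 mg/L.
13 µg/L = 0.013 mg/L.
Mass balance at complete mixing: C_std·(Q_w + Q_r) = Q_w·C_e + Q_r·C_b.
Rearranging, Q_w = Q_r·(C_std − C_b)/(C_e − C_std) = 2.2·(0.013 − 0.00589) / (2.22 − 0.013) = 0.007087 m³/s.

0.00709 m³/s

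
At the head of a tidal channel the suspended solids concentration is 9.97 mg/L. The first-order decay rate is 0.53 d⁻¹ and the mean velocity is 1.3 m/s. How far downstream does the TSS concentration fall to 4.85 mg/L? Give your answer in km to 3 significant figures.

From C = C₀·e^(−kt), t = ln(C₀/C)/k = ln(9.97/4.85)/0.53 = 0.7206/0.53 = 1.36 d.
Distance = v·t = 1.3 m/s × 1.175e+05 s = 1.527e+05 m = 152.7 km.

153 km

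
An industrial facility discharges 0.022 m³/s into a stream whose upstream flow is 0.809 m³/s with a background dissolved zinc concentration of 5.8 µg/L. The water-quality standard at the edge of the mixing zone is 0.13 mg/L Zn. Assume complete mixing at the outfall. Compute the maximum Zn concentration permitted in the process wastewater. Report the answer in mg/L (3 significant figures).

4.70 mg/L

5.8 µg/L = 0.0058 mg/L.
Mass balance: 0.13·0.831 = 0.022·Cₑ + 0.809·0.0058.
Cₑ = (0.108 − 0.004692) / 0.022 = 4.697 mg/L.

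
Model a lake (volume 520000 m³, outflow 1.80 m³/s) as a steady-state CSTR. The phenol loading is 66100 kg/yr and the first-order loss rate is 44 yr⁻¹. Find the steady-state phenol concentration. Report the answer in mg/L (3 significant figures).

Outflow Q = 1.80 m³/s × 3.156e+07 s/yr = 5.68e+07 m³/yr.
Steady-state CSTR mass balance: W = Q·C + k·V·C, so C = W/(Q + kV).
Q + kV = 5.68e+07 + 44·520000 = 7.968e+07 m³/yr.
C = 66100/7.968e+07 = 0.0008295 kg/m³ = 0.8295 mg/L.

0.830 mg/L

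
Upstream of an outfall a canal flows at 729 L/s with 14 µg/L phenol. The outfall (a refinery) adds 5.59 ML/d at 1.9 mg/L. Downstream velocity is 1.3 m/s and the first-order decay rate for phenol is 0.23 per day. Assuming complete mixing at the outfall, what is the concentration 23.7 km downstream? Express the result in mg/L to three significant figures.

0.160 mg/L

5.59 ML/d = 0.0647 m³/s.
729 L/s = 0.729 m³/s.
14 µg/L = 0.014 mg/L.
After complete mixing, C₀ = (0.0647·1.9 + 0.729·0.014) / 0.7937 = 0.1677 mg/L.
Travel time t = 2.37e+04 m / 1.3 m/s = 1.823e+04 s = 0.211 d.
C = 0.1677·exp(−0.23·0.211) = 0.1677·0.9526 = 0.1598 mg/L.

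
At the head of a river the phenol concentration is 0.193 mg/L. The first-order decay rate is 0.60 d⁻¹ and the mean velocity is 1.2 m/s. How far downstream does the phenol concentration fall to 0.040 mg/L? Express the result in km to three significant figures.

From C = C₀·e^(−kt), t = ln(C₀/C)/k = ln(0.193/0.040)/0.60 = 1.574/0.60 = 2.623 d.
Distance = v·t = 1.2 m/s × 2.266e+05 s = 2.72e+05 m = 272 km.

272 km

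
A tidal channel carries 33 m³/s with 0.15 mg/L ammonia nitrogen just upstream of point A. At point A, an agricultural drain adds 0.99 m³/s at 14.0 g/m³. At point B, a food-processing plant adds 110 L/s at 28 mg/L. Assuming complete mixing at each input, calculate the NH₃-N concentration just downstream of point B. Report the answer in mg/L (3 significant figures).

0.642 mg/L

After input A: C = (33·0.15 + 0.99·14) / 33.99 = 0.5534 mg/L.
110 L/s = 0.11 m³/s.
After input B: C = (33.99·0.5534 + 0.11·28) / 34.1 = 0.6419 mg/L.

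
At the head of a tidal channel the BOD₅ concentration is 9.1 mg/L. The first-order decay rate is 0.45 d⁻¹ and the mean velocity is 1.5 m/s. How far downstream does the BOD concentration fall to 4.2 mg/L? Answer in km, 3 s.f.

223 km

From C = C₀·e^(−kt), t = ln(C₀/C)/k = ln(9.1/4.2)/0.45 = 0.7732/0.45 = 1.718 d.
Distance = v·t = 1.5 m/s × 1.485e+05 s = 2.227e+05 m = 222.7 km.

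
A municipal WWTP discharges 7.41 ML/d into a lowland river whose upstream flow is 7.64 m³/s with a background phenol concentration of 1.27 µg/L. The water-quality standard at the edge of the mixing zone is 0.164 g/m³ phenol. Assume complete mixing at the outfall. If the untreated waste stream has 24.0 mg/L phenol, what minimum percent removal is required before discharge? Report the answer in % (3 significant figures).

38.9 %

7.41 ML/d = 0.08576 m³/s.
1.27 µg/L = 0.00127 mg/L.
Mass balance: 0.164·7.726 = 0.08576·Cₑ + 7.64·0.00127.
Cₑ = (1.267 − 0.009703) / 0.08576 = 14.66 mg/L.
Required removal = 1 − 14.66/24.0 = 38.92 %.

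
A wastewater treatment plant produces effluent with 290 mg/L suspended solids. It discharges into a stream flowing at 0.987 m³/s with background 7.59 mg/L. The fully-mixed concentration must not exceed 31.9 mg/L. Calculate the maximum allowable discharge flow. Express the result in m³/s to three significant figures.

0.0930 m³/s

Mass balance at complete mixing: C_std·(Q_w + Q_r) = Q_w·C_e + Q_r·C_b.
Rearranging, Q_w = Q_r·(C_std − C_b)/(C_e − C_std) = 0.987·(31.9 − 7.59) / (290 − 31.9) = 0.09296 m³/s.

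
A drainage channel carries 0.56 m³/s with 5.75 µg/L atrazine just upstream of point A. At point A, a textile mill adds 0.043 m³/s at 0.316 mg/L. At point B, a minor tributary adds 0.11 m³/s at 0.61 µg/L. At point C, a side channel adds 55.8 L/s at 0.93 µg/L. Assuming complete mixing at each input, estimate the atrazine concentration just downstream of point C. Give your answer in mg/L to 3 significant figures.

0.0220 mg/L

5.75 µg/L = 0.00575 mg/L.
After input A: C = (0.56·0.00575 + 0.043·0.316) / 0.603 = 0.02787 mg/L.
0.61 µg/L = 0.00061 mg/L.
After input B: C = (0.603·0.02787 + 0.11·0.00061) / 0.713 = 0.02367 mg/L.
55.8 L/s = 0.0558 m³/s.
0.93 µg/L = 0.00093 mg/L.
After input C: C = (0.713·0.02367 + 0.0558·0.00093) / 0.7688 = 0.02202 mg/L.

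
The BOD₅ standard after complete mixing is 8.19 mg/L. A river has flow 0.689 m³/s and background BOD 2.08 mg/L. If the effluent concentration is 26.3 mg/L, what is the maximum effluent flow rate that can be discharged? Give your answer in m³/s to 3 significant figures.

Mass balance at complete mixing: C_std·(Q_w + Q_r) = Q_w·C_e + Q_r·C_b.
Rearranging, Q_w = Q_r·(C_std − C_b)/(C_e − C_std) = 0.689·(8.19 − 2.08) / (26.3 − 8.19) = 0.2325 m³/s.

0.232 m³/s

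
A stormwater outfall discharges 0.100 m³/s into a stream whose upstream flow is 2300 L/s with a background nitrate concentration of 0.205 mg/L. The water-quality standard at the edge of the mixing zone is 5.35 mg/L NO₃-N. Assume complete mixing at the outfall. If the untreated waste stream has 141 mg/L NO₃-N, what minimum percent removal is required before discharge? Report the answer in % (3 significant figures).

12.3 %

2300 L/s = 2.3 m³/s.
Mass balance: 5.35·2.4 = 0.1·Cₑ + 2.3·0.205.
Cₑ = (12.84 − 0.4715) / 0.1 = 123.7 mg/L.
Required removal = 1 − 123.7/141 = 12.28 %.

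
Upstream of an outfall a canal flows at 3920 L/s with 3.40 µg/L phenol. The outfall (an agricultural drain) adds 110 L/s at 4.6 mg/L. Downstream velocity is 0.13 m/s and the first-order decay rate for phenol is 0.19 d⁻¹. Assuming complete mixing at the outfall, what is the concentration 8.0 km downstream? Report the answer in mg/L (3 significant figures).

0.113 mg/L

110 L/s = 0.11 m³/s.
3920 L/s = 3.92 m³/s.
3.40 µg/L = 0.0034 mg/L.
After complete mixing, C₀ = (0.11·4.6 + 3.92·0.0034) / 4.03 = 0.1289 mg/L.
Travel time t = 8000 m / 0.13 m/s = 6.154e+04 s = 0.7123 d.
C = 0.1289·exp(−0.19·0.7123) = 0.1289·0.8734 = 0.1126 mg/L.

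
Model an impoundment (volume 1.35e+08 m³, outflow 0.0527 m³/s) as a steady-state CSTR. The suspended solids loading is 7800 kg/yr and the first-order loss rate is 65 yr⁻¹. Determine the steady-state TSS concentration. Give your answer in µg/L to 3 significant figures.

0.889 µg/L

Outflow Q = 0.0527 m³/s × 3.156e+07 s/yr = 1.663e+06 m³/yr.
Steady-state CSTR mass balance: W = Q·C + k·V·C, so C = W/(Q + kV).
Q + kV = 1.663e+06 + 65·1.35e+08 = 8.777e+09 m³/yr.
C = 7800/8.777e+09 = 8.887e-07 kg/m³ = 0.0008887 mg/L = 0.8887 µg/L.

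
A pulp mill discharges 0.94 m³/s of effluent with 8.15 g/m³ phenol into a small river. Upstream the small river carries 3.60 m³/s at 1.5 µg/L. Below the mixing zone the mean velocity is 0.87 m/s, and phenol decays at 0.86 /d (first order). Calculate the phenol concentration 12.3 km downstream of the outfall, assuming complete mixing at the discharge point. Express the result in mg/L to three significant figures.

1.47 mg/L

1.5 µg/L = 0.0015 mg/L.
After complete mixing, C₀ = (0.94·8.15 + 3.6·0.0015) / 4.54 = 1.689 mg/L.
Travel time t = 1.23e+04 m / 0.87 m/s = 1.414e+04 s = 0.1636 d.
C = 1.689·exp(−0.86·0.1636) = 1.689·0.8687 = 1.467 mg/L.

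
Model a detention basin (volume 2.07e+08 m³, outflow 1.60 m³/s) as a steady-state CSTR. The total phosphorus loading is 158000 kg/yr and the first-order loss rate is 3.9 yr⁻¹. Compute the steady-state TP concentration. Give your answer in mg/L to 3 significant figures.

Outflow Q = 1.60 m³/s × 3.156e+07 s/yr = 5.049e+07 m³/yr.
Steady-state CSTR mass balance: W = Q·C + k·V·C, so C = W/(Q + kV).
Q + kV = 5.049e+07 + 3.9·2.07e+08 = 8.578e+08 m³/yr.
C = 158000/8.578e+08 = 0.0001842 kg/m³ = 0.1842 mg/L.

0.184 mg/L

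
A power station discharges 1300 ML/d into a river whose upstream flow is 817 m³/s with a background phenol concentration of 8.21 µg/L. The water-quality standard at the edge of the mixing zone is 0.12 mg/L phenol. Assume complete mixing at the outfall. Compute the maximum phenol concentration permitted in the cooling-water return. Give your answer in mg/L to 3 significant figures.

6.19 mg/L

1300 ML/d = 15.05 m³/s.
8.21 µg/L = 0.00821 mg/L.
Mass balance: 0.12·832 = 15.05·Cₑ + 817·0.00821.
Cₑ = (99.85 − 6.708) / 15.05 = 6.19 mg/L.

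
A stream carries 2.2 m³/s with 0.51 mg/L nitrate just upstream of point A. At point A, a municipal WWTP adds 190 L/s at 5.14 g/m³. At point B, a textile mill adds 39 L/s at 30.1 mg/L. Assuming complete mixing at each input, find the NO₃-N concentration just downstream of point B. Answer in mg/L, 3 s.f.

1.35 mg/L

190 L/s = 0.19 m³/s.
After input A: C = (2.2·0.51 + 0.19·5.14) / 2.39 = 0.8781 mg/L.
39 L/s = 0.039 m³/s.
After input B: C = (2.39·0.8781 + 0.039·30.1) / 2.429 = 1.347 mg/L.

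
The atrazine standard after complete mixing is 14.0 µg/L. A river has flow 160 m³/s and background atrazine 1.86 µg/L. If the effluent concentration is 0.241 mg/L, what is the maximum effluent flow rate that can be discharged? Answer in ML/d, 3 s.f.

739 ML/d

1.86 µg/L = 0.00186 mg/L.
14.0 µg/L = 0.014 mg/L.
Mass balance at complete mixing: C_std·(Q_w + Q_r) = Q_w·C_e + Q_r·C_b.
Rearranging, Q_w = Q_r·(C_std − C_b)/(C_e − C_std) = 160·(0.014 − 0.00186) / (0.241 − 0.014) = 8.557 m³/s.
= 739.3 ML/d.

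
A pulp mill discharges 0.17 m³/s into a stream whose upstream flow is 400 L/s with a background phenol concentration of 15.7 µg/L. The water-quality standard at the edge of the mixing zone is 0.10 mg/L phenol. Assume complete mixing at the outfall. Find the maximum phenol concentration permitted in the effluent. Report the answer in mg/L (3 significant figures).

0.298 mg/L

400 L/s = 0.4 m³/s.
15.7 µg/L = 0.0157 mg/L.
Mass balance: 0.1·0.57 = 0.17·Cₑ + 0.4·0.0157.
Cₑ = (0.057 − 0.00628) / 0.17 = 0.2984 mg/L.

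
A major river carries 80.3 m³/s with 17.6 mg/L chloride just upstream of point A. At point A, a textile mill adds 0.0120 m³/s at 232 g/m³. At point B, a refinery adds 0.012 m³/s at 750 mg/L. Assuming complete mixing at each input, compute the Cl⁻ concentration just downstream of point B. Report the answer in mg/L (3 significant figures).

17.7 mg/L

After input A: C = (80.3·17.6 + 0.012·232) / 80.31 = 17.63 mg/L.
After input B: C = (80.31·17.63 + 0.012·750) / 80.32 = 17.74 mg/L.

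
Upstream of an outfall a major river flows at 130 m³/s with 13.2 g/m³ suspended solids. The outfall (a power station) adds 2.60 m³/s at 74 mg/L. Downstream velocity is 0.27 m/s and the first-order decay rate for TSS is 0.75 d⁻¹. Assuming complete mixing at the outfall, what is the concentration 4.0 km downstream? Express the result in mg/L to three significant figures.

12.7 mg/L

After complete mixing, C₀ = (2.6·74 + 130·13.2) / 132.6 = 14.39 mg/L.
Travel time t = 4000 m / 0.27 m/s = 1.481e+04 s = 0.1715 d.
C = 14.39·exp(−0.75·0.1715) = 14.39·0.8793 = 12.66 mg/L.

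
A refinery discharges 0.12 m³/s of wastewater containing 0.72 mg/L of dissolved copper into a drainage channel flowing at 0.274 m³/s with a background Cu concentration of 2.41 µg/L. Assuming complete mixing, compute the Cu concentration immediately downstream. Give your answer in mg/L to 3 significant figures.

2.41 µg/L = 0.00241 mg/L.
Flow-weighted mixing gives C = (0.12·0.72 + 0.274·0.00241) / (0.12 + 0.274) = 0.08706/0.394 = 0.221 mg/L.

0.221 mg/L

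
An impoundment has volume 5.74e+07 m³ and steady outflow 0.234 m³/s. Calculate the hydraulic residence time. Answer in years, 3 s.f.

7.77 yr

Q = 0.234 m³/s × 3.156e+07 s/yr = 7.384e+06 m³/yr.
Hydraulic residence time τ = V/Q = 5.74e+07/7.384e+06 = 7.773 yr.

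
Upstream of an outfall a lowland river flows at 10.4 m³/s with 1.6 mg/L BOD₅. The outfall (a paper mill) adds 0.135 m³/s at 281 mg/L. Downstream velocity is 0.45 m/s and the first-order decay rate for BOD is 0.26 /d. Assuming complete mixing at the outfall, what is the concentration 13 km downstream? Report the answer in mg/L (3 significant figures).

After complete mixing, C₀ = (0.135·281 + 10.4·1.6) / 10.54 = 5.18 mg/L.
Travel time t = 1.3e+04 m / 0.45 m/s = 2.889e+04 s = 0.3344 d.
C = 5.18·exp(−0.26·0.3344) = 5.18·0.9167 = 4.749 mg/L.

4.75 mg/L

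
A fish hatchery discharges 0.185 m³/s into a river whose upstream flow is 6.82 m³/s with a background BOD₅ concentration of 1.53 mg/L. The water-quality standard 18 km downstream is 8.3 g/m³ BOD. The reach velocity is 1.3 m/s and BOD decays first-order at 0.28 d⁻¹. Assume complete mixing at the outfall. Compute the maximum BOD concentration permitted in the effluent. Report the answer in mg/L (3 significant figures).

Travel time to the compliance point: t = 1.8e+04/1.3 = 1.385e+04 s = 0.1603 d; decay factor exp(−0.28·0.1603) = 0.9561.
So the concentration just after mixing may be at most 8.3/0.9561 = 8.681 mg/L.
Mass balance: 8.681·7.005 = 0.185·Cₑ + 6.82·1.53.
Cₑ = (60.81 − 10.43) / 0.185 = 272.3 mg/L.

272 mg/L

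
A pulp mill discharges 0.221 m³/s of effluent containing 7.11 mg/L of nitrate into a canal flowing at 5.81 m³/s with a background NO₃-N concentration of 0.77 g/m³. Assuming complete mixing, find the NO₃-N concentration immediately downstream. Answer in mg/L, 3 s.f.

1.00 mg/L

By mass balance at complete mixing, C = (0.221·7.11 + 5.81·0.77) / (0.221 + 5.81) = 6.045/6.031 = 1.002 mg/L.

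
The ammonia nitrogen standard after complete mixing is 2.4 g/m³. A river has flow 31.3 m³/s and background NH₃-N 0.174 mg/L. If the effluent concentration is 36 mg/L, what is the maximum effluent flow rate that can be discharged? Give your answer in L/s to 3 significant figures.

Mass balance at complete mixing: C_std·(Q_w + Q_r) = Q_w·C_e + Q_r·C_b.
Rearranging, Q_w = Q_r·(C_std − C_b)/(C_e − C_std) = 31.3·(2.4 − 0.174) / (36 − 2.4) = 2.074 m³/s.
= 2074 L/s.

2070 L/s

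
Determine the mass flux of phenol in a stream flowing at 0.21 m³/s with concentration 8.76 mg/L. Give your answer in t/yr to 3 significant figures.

Mass flux = Q·C = 0.21 m³/s × 8.76 g/m³ = 1.84 g/s.
= 1.84 g/s × 31.56 = 58.05 t/yr.

58.1 t/yr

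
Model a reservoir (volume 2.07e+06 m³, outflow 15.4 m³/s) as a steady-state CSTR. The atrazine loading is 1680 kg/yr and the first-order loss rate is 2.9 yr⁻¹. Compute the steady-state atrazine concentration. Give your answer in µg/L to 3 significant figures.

3.41 µg/L

Outflow Q = 15.4 m³/s × 3.156e+07 s/yr = 4.86e+08 m³/yr.
Steady-state CSTR mass balance: W = Q·C + k·V·C, so C = W/(Q + kV).
Q + kV = 4.86e+08 + 2.9·2.07e+06 = 4.92e+08 m³/yr.
C = 1680/4.92e+08 = 3.415e-06 kg/m³ = 0.003415 mg/L = 3.415 µg/L.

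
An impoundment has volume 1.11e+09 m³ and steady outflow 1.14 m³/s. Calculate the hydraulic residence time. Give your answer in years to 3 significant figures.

30.9 yr

Q = 1.14 m³/s × 3.156e+07 s/yr = 3.598e+07 m³/yr.
Hydraulic residence time τ = V/Q = 1.11e+09/3.598e+07 = 30.85 yr.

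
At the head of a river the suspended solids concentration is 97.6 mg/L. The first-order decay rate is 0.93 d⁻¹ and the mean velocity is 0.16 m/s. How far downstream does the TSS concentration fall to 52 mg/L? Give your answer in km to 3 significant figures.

From C = C₀·e^(−kt), t = ln(C₀/C)/k = ln(97.6/52)/0.93 = 0.6296/0.93 = 0.677 d.
Distance = v·t = 0.16 m/s × 5.85e+04 s = 9359 m = 9.359 km.

9.36 km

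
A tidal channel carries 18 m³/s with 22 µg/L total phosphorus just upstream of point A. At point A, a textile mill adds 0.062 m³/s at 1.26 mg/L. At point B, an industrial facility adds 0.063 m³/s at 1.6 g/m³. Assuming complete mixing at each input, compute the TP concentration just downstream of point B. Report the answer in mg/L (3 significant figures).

22 µg/L = 0.022 mg/L.
After input A: C = (18·0.022 + 0.062·1.26) / 18.06 = 0.02625 mg/L.
After input B: C = (18.06·0.02625 + 0.063·1.6) / 18.12 = 0.03172 mg/L.

0.0317 mg/L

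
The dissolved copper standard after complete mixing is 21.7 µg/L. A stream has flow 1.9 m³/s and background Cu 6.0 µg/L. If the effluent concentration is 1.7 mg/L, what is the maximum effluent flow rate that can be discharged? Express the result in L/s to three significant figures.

17.8 L/s

6.0 µg/L = 0.006 mg/L.
21.7 µg/L = 0.0217 mg/L.
Mass balance at complete mixing: C_std·(Q_w + Q_r) = Q_w·C_e + Q_r·C_b.
Rearranging, Q_w = Q_r·(C_std − C_b)/(C_e − C_std) = 1.9·(0.0217 − 0.006) / (1.7 − 0.0217) = 0.01777 m³/s.
= 17.77 L/s.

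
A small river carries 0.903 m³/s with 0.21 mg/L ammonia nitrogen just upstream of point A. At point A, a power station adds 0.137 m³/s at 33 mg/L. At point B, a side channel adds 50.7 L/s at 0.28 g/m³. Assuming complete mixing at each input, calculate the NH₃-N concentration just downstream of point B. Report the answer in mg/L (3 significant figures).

4.33 mg/L

After input A: C = (0.903·0.21 + 0.137·33) / 1.04 = 4.529 mg/L.
50.7 L/s = 0.0507 m³/s.
After input B: C = (1.04·4.529 + 0.0507·0.28) / 1.091 = 4.332 mg/L.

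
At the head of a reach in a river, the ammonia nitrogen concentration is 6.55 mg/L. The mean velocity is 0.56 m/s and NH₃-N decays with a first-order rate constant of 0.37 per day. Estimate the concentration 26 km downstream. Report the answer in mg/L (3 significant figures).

Travel time t = 26 km / 0.56 m/s = 2.6e+04/0.56 = 4.643e+04 s = 0.5374 d.
First-order decay: C = 6.55·exp(−0.37·0.5374) = 6.55·0.8197 = 5.369 mg/L.

5.37 mg/L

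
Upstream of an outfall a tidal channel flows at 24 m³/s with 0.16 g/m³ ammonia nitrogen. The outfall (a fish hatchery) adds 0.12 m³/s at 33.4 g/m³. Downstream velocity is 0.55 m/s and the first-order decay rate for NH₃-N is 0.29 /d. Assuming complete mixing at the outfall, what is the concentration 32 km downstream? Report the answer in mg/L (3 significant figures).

0.268 mg/L

After complete mixing, C₀ = (0.12·33.4 + 24·0.16) / 24.12 = 0.3254 mg/L.
Travel time t = 3.2e+04 m / 0.55 m/s = 5.818e+04 s = 0.6734 d.
C = 0.3254·exp(−0.29·0.6734) = 0.3254·0.8226 = 0.2677 mg/L.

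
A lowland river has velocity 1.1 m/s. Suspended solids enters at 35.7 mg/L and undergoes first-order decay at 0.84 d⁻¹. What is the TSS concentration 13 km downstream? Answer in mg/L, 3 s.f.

31.8 mg/L

Travel time t = 13 km / 1.1 m/s = 1.3e+04/1.1 = 1.182e+04 s = 0.1368 d.
First-order decay: C = 35.7·exp(−0.84·0.1368) = 35.7·0.8915 = 31.82 mg/L.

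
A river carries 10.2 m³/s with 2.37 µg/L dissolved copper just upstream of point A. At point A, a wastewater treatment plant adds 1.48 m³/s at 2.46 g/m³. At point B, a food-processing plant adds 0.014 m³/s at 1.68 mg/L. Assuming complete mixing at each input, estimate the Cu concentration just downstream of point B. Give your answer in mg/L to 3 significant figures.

2.37 µg/L = 0.00237 mg/L.
After input A: C = (10.2·0.00237 + 1.48·2.46) / 11.68 = 0.3138 mg/L.
After input B: C = (11.68·0.3138 + 0.014·1.68) / 11.69 = 0.3154 mg/L.

0.315 mg/L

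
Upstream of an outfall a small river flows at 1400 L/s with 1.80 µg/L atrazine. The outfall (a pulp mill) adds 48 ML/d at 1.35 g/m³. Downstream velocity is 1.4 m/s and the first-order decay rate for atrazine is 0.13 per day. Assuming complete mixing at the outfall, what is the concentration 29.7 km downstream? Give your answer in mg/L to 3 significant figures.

48 ML/d = 0.5556 m³/s.
1400 L/s = 1.4 m³/s.
1.80 µg/L = 0.0018 mg/L.
After complete mixing, C₀ = (0.5556·1.35 + 1.4·0.0018) / 1.956 = 0.3848 mg/L.
Travel time t = 2.97e+04 m / 1.4 m/s = 2.121e+04 s = 0.2455 d.
C = 0.3848·exp(−0.13·0.2455) = 0.3848·0.9686 = 0.3727 mg/L.

0.373 mg/L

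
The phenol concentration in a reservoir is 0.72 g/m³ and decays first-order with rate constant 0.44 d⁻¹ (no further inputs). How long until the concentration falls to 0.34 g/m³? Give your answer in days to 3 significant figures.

t = ln(C₀/C)/k = ln(0.72/0.34)/0.44 = 0.7503/0.44 = 1.705 d.

1.71 d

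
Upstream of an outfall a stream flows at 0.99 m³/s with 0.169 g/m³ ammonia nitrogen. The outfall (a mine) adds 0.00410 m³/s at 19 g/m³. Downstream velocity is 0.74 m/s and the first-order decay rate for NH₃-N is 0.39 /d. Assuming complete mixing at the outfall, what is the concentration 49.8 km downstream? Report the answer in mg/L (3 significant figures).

0.182 mg/L

After complete mixing, C₀ = (0.0041·19 + 0.99·0.169) / 0.9941 = 0.2467 mg/L.
Travel time t = 4.98e+04 m / 0.74 m/s = 6.73e+04 s = 0.7789 d.
C = 0.2467·exp(−0.39·0.7789) = 0.2467·0.738 = 0.182 mg/L.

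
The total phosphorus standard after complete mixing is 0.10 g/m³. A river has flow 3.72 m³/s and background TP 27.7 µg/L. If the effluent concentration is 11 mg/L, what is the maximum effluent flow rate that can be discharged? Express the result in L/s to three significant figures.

27.7 µg/L = 0.0277 mg/L.
Mass balance at complete mixing: C_std·(Q_w + Q_r) = Q_w·C_e + Q_r·C_b.
Rearranging, Q_w = Q_r·(C_std − C_b)/(C_e − C_std) = 3.72·(0.1 − 0.0277) / (11 − 0.1) = 0.02467 m³/s.
= 24.67 L/s.

24.7 L/s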